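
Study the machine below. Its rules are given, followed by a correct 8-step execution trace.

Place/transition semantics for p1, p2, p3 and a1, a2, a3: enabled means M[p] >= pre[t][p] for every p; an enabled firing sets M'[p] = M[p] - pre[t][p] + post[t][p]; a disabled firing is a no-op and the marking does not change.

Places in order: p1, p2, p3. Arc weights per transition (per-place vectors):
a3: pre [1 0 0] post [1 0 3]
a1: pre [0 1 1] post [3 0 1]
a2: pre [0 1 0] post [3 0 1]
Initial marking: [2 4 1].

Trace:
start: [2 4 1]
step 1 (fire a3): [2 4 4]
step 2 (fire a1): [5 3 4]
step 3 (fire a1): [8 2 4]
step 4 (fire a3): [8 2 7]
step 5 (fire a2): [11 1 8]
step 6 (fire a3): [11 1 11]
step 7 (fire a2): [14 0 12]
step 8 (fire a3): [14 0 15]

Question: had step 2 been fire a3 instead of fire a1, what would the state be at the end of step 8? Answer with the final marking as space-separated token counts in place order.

(re-executing from step 2 with the substitution; state before step 2: [2 4 4])
step 2 (fire a3): [2 4 7]
step 3 (fire a1): [5 3 7]
step 4 (fire a3): [5 3 10]
step 5 (fire a2): [8 2 11]
step 6 (fire a3): [8 2 14]
step 7 (fire a2): [11 1 15]
step 8 (fire a3): [11 1 18]

11 1 18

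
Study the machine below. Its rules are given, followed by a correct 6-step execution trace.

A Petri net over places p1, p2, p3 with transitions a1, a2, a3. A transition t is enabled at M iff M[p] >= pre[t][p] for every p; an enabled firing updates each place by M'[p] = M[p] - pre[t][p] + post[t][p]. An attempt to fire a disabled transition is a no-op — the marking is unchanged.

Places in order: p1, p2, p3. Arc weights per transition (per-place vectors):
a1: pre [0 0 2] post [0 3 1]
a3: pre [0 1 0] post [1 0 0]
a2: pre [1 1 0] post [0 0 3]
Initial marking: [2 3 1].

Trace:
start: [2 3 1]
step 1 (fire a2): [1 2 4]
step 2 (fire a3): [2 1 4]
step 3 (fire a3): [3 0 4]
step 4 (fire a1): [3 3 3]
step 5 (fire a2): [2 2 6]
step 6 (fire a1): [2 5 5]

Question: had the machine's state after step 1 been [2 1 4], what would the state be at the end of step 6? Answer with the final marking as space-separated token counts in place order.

state after step 1 := [2 1 4]
step 2 (fire a3): [3 0 4]
step 3 (fire a3): [3 0 4]
step 4 (fire a1): [3 3 3]
step 5 (fire a2): [2 2 6]
step 6 (fire a1): [2 5 5]

2 5 5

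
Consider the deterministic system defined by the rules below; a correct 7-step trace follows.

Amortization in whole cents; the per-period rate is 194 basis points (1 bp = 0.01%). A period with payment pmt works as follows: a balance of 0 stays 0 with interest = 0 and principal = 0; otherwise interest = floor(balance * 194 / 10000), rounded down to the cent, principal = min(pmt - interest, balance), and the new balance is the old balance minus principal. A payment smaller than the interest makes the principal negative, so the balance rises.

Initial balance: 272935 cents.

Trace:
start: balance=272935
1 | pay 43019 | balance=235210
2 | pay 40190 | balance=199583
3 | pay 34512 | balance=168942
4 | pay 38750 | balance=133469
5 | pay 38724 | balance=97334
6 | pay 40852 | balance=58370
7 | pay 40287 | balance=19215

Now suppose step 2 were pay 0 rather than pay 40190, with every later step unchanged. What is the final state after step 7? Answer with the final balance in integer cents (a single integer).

(re-executing from step 2 with the substitution; state before step 2: balance=235210)
2 | pay 0 | balance=239773
3 | pay 34512 | balance=209912
4 | pay 38750 | balance=175234
5 | pay 38724 | balance=139909
6 | pay 40852 | balance=101771
7 | pay 40287 | balance=63458

63458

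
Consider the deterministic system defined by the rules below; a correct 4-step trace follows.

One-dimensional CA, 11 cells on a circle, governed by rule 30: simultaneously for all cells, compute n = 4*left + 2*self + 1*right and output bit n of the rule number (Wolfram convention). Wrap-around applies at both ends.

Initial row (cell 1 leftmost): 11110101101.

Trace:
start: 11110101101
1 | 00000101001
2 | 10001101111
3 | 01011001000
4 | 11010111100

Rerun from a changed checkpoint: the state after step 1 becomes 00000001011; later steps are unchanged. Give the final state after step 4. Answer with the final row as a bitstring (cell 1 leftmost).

state after step 1 := 00000001011
2 | 10000011010
3 | 11000110010
4 | 10101101110

10101101110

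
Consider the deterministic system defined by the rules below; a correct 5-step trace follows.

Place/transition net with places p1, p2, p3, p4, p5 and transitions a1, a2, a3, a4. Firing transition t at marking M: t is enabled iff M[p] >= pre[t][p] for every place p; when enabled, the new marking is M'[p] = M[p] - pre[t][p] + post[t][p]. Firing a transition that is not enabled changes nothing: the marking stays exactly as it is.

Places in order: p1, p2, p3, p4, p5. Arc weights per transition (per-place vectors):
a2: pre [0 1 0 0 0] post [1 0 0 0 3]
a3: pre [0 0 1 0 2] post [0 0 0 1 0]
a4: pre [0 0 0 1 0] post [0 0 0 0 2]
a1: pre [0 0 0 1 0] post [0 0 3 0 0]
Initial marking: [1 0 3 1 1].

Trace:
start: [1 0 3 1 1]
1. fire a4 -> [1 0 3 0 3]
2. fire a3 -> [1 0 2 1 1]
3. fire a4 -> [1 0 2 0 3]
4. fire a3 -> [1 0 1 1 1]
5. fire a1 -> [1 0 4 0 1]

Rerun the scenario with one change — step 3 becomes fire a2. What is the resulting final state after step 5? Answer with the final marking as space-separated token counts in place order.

(re-executing from step 3 with the substitution; state before step 3: [1 0 2 1 1])
3. fire a2 -> [1 0 2 1 1]
4. fire a3 -> [1 0 2 1 1]
5. fire a1 -> [1 0 5 0 1]

1 0 5 0 1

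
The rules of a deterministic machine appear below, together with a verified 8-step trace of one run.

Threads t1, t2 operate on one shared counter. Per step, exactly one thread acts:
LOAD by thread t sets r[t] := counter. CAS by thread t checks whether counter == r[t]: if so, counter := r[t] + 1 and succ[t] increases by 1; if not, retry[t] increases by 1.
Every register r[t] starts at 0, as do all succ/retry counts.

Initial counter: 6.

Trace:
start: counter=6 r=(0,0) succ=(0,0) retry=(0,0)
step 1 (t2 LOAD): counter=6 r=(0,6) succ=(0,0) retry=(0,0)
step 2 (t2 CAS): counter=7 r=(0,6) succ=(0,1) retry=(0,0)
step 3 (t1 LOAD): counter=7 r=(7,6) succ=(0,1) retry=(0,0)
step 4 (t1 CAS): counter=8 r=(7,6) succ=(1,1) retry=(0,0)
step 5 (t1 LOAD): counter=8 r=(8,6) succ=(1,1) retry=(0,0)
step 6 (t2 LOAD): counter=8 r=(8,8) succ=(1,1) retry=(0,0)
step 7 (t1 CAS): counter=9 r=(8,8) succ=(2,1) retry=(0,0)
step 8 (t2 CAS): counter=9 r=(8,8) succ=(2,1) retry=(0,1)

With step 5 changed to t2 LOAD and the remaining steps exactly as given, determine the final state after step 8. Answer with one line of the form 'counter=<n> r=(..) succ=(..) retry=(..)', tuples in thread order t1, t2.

(re-executing from step 5 with the substitution; state before step 5: counter=8 r=(7,6) succ=(1,1) retry=(0,0))
step 5 (t2 LOAD): counter=8 r=(7,8) succ=(1,1) retry=(0,0)
step 6 (t2 LOAD): counter=8 r=(7,8) succ=(1,1) retry=(0,0)
step 7 (t1 CAS): counter=8 r=(7,8) succ=(1,1) retry=(1,0)
step 8 (t2 CAS): counter=9 r=(7,8) succ=(1,2) retry=(1,0)

counter=9 r=(7,8) succ=(1,2) retry=(1,0)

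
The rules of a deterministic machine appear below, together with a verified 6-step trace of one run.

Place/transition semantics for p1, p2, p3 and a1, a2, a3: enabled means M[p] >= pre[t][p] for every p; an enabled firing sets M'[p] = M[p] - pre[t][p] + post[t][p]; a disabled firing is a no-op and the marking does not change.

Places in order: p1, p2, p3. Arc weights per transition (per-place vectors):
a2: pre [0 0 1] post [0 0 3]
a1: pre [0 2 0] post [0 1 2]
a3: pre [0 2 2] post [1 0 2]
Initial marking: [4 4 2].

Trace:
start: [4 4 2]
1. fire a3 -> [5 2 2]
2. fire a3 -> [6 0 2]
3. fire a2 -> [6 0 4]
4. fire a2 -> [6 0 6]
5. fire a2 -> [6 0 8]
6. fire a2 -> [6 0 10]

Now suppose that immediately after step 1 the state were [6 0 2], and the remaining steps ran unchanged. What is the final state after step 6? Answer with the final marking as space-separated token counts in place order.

6 0 10

state after step 1 := [6 0 2]
2. fire a3 -> [6 0 2]
3. fire a2 -> [6 0 4]
4. fire a2 -> [6 0 6]
5. fire a2 -> [6 0 8]
6. fire a2 -> [6 0 10]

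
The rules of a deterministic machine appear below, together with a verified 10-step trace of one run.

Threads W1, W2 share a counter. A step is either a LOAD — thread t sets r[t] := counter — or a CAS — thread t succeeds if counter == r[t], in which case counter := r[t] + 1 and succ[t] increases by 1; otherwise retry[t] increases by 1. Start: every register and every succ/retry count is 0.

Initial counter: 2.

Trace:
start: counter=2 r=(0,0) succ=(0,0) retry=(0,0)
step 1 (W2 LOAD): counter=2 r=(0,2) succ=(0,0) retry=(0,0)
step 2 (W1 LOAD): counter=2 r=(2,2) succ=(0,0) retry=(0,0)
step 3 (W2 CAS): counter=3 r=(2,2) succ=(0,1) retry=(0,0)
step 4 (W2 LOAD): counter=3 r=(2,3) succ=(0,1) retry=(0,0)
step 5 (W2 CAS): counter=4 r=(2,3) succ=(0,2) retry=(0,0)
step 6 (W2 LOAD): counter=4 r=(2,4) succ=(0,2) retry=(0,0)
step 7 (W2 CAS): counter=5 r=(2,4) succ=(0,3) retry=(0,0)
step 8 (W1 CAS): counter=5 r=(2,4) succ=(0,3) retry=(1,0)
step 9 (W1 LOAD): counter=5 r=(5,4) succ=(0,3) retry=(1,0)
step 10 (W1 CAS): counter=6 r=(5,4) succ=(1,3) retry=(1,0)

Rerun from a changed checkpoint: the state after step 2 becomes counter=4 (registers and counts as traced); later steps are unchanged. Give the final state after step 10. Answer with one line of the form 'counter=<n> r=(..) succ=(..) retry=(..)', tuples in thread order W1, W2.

counter=7 r=(6,5) succ=(1,2) retry=(1,1)

state after step 2 := counter=4 r=(2,2) succ=(0,0) retry=(0,0)
step 3 (W2 CAS): counter=4 r=(2,2) succ=(0,0) retry=(0,1)
step 4 (W2 LOAD): counter=4 r=(2,4) succ=(0,0) retry=(0,1)
step 5 (W2 CAS): counter=5 r=(2,4) succ=(0,1) retry=(0,1)
step 6 (W2 LOAD): counter=5 r=(2,5) succ=(0,1) retry=(0,1)
step 7 (W2 CAS): counter=6 r=(2,5) succ=(0,2) retry=(0,1)
step 8 (W1 CAS): counter=6 r=(2,5) succ=(0,2) retry=(1,1)
step 9 (W1 LOAD): counter=6 r=(6,5) succ=(0,2) retry=(1,1)
step 10 (W1 CAS): counter=7 r=(6,5) succ=(1,2) retry=(1,1)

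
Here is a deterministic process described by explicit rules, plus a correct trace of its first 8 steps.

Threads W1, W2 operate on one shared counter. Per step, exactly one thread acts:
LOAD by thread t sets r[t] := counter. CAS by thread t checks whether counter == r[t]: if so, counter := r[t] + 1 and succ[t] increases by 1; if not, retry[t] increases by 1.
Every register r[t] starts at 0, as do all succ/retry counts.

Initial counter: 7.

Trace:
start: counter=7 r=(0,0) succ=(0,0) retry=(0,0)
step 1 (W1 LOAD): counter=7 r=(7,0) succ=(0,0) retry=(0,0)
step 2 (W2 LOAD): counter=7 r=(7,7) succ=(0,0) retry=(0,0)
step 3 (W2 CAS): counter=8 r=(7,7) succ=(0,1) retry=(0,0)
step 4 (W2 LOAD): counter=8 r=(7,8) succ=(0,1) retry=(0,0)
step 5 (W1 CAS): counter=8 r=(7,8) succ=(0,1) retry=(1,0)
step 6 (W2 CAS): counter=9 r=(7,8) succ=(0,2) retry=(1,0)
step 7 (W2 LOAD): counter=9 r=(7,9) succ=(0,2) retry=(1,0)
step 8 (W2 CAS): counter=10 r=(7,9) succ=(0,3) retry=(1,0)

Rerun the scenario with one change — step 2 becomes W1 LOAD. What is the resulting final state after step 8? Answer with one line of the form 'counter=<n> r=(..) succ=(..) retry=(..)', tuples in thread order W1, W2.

counter=9 r=(7,8) succ=(1,1) retry=(0,2)

(re-executing from step 2 with the substitution; state before step 2: counter=7 r=(7,0) succ=(0,0) retry=(0,0))
step 2 (W1 LOAD): counter=7 r=(7,0) succ=(0,0) retry=(0,0)
step 3 (W2 CAS): counter=7 r=(7,0) succ=(0,0) retry=(0,1)
step 4 (W2 LOAD): counter=7 r=(7,7) succ=(0,0) retry=(0,1)
step 5 (W1 CAS): counter=8 r=(7,7) succ=(1,0) retry=(0,1)
step 6 (W2 CAS): counter=8 r=(7,7) succ=(1,0) retry=(0,2)
step 7 (W2 LOAD): counter=8 r=(7,8) succ=(1,0) retry=(0,2)
step 8 (W2 CAS): counter=9 r=(7,8) succ=(1,1) retry=(0,2)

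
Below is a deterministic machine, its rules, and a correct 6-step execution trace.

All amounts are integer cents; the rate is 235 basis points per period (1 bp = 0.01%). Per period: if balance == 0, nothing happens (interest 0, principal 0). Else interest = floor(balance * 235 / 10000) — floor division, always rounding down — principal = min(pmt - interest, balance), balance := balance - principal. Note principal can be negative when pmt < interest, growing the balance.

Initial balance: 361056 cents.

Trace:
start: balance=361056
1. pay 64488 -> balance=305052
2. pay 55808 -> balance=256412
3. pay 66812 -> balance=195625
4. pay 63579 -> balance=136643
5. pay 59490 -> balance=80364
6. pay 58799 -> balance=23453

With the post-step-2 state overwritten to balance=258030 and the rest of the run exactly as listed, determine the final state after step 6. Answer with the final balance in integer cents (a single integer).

state after step 2 := balance=258030
3. pay 66812 -> balance=197281
4. pay 63579 -> balance=138338
5. pay 59490 -> balance=82098
6. pay 58799 -> balance=25228

25228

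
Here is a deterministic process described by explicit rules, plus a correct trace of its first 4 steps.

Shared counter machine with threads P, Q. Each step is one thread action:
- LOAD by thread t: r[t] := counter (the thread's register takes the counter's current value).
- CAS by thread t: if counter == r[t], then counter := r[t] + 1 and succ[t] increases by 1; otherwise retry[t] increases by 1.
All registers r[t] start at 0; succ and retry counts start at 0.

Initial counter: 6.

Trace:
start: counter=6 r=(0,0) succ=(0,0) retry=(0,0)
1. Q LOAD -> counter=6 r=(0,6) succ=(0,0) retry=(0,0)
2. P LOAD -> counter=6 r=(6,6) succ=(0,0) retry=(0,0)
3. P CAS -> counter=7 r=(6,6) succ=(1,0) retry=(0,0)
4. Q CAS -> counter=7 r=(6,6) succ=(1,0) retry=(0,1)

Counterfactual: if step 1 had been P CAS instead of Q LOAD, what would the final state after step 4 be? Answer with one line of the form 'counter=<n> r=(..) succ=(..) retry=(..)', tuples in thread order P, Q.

(re-executing from step 1 with the substitution; state before step 1: counter=6 r=(0,0) succ=(0,0) retry=(0,0))
1. P CAS -> counter=6 r=(0,0) succ=(0,0) retry=(1,0)
2. P LOAD -> counter=6 r=(6,0) succ=(0,0) retry=(1,0)
3. P CAS -> counter=7 r=(6,0) succ=(1,0) retry=(1,0)
4. Q CAS -> counter=7 r=(6,0) succ=(1,0) retry=(1,1)

counter=7 r=(6,0) succ=(1,0) retry=(1,1)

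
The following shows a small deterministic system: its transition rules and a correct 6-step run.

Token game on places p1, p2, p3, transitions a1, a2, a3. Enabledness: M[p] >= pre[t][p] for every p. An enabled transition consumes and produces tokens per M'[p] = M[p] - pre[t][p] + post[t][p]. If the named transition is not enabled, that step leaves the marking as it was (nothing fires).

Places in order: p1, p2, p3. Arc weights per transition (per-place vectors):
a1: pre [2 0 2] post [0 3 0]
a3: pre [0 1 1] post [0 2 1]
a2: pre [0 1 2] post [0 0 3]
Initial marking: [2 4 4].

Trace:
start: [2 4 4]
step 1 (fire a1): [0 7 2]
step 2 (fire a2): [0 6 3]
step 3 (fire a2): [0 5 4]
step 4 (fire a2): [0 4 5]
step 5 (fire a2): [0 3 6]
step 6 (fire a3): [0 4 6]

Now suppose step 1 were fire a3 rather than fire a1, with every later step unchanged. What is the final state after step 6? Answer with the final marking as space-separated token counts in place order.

2 2 8

(re-executing from step 1 with the substitution; state before step 1: [2 4 4])
step 1 (fire a3): [2 5 4]
step 2 (fire a2): [2 4 5]
step 3 (fire a2): [2 3 6]
step 4 (fire a2): [2 2 7]
step 5 (fire a2): [2 1 8]
step 6 (fire a3): [2 2 8]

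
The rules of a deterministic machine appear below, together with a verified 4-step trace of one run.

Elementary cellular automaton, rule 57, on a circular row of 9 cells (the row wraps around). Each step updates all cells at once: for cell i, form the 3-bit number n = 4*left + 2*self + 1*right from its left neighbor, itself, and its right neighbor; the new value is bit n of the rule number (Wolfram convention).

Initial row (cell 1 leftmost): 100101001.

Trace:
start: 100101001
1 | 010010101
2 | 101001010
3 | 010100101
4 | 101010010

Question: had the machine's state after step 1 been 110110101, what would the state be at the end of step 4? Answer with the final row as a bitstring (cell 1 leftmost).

state after step 1 := 110110101
2 | 001101011
3 | 101010110
4 | 010101101

010101101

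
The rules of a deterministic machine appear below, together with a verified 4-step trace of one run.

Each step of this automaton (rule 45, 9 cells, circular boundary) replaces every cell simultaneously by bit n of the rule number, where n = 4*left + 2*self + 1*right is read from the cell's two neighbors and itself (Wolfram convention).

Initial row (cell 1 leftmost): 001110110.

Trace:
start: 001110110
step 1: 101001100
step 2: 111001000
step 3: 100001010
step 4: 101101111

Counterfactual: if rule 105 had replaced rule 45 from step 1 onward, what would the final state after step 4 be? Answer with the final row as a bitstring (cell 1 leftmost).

(re-executing steps 1..4 under rule 105; state before step 1: 001110110)
step 1: 101011110
step 2: 010110011
step 3: 101110011
step 4: 111010010

111010010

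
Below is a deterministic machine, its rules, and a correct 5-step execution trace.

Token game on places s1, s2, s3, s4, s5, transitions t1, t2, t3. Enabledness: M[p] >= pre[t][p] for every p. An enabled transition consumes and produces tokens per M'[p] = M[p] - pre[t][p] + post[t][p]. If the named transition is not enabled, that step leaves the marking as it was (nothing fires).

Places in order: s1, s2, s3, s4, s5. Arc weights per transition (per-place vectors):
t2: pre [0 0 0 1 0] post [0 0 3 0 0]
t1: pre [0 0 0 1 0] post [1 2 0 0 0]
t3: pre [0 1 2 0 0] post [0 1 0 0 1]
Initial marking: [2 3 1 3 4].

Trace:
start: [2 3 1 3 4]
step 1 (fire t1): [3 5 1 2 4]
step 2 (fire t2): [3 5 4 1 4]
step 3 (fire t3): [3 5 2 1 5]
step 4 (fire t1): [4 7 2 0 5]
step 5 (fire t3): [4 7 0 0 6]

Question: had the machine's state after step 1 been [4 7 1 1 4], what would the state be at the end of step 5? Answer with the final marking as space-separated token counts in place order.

4 7 0 0 6

state after step 1 := [4 7 1 1 4]
step 2 (fire t2): [4 7 4 0 4]
step 3 (fire t3): [4 7 2 0 5]
step 4 (fire t1): [4 7 2 0 5]
step 5 (fire t3): [4 7 0 0 6]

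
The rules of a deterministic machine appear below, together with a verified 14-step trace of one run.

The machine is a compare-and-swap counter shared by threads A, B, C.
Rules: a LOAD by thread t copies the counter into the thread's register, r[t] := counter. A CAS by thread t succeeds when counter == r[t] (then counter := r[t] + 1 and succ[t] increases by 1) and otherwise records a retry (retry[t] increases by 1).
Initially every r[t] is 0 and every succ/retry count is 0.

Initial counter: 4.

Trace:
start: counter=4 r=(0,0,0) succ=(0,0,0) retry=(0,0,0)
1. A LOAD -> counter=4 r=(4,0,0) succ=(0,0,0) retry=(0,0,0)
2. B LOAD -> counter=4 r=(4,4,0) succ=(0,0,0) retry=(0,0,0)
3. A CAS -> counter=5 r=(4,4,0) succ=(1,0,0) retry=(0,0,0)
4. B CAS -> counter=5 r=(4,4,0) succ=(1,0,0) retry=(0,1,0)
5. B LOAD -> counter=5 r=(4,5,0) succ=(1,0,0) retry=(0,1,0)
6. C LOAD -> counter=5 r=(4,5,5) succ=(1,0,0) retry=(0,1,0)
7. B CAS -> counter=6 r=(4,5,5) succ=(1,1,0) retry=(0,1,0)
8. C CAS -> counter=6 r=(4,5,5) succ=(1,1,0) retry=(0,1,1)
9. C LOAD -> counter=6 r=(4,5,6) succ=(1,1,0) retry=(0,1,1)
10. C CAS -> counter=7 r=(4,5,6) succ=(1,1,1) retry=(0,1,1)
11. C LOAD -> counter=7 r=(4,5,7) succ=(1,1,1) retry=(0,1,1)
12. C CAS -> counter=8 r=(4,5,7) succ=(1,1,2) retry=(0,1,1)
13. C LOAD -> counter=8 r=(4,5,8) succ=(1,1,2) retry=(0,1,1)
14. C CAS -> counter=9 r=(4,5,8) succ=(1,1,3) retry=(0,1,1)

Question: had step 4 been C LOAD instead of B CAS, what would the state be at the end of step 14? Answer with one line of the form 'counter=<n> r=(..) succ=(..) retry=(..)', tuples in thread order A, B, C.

counter=9 r=(4,5,8) succ=(1,1,3) retry=(0,0,1)

(re-executing from step 4 with the substitution; state before step 4: counter=5 r=(4,4,0) succ=(1,0,0) retry=(0,0,0))
4. C LOAD -> counter=5 r=(4,4,5) succ=(1,0,0) retry=(0,0,0)
5. B LOAD -> counter=5 r=(4,5,5) succ=(1,0,0) retry=(0,0,0)
6. C LOAD -> counter=5 r=(4,5,5) succ=(1,0,0) retry=(0,0,0)
7. B CAS -> counter=6 r=(4,5,5) succ=(1,1,0) retry=(0,0,0)
8. C CAS -> counter=6 r=(4,5,5) succ=(1,1,0) retry=(0,0,1)
9. C LOAD -> counter=6 r=(4,5,6) succ=(1,1,0) retry=(0,0,1)
10. C CAS -> counter=7 r=(4,5,6) succ=(1,1,1) retry=(0,0,1)
11. C LOAD -> counter=7 r=(4,5,7) succ=(1,1,1) retry=(0,0,1)
12. C CAS -> counter=8 r=(4,5,7) succ=(1,1,2) retry=(0,0,1)
13. C LOAD -> counter=8 r=(4,5,8) succ=(1,1,2) retry=(0,0,1)
14. C CAS -> counter=9 r=(4,5,8) succ=(1,1,3) retry=(0,0,1)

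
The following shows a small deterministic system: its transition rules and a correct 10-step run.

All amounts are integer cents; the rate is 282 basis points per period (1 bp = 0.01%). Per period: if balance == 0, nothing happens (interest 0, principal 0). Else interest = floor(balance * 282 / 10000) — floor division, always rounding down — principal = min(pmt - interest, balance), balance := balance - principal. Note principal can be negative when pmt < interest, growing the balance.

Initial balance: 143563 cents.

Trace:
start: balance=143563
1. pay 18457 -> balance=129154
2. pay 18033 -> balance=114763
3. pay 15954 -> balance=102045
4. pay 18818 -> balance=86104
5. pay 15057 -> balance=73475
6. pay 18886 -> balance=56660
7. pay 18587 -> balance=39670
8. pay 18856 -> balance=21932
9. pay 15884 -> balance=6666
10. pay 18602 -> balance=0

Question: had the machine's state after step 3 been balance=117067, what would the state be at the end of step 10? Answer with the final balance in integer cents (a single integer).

state after step 3 := balance=117067
4. pay 18818 -> balance=101550
5. pay 15057 -> balance=89356
6. pay 18886 -> balance=72989
7. pay 18587 -> balance=56460
8. pay 18856 -> balance=39196
9. pay 15884 -> balance=24417
10. pay 18602 -> balance=6503

6503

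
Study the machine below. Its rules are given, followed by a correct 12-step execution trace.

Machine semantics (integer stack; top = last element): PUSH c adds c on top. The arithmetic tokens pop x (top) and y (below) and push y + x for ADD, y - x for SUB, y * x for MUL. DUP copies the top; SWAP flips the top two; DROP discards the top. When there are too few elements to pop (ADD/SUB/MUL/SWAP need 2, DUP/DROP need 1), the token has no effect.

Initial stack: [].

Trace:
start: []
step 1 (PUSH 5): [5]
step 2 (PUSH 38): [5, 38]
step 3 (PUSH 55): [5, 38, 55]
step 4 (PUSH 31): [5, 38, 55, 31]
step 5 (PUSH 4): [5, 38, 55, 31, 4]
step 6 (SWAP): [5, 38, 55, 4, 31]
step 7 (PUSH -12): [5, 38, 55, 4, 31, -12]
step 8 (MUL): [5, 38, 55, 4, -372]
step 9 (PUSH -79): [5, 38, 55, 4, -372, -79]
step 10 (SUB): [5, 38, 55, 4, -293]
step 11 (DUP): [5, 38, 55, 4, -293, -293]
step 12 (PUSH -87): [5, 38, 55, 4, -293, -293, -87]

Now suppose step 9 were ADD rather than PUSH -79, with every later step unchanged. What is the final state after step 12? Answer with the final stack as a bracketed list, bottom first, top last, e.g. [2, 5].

(re-executing from step 9 with the substitution; state before step 9: [5, 38, 55, 4, -372])
step 9 (ADD): [5, 38, 55, -368]
step 10 (SUB): [5, 38, 423]
step 11 (DUP): [5, 38, 423, 423]
step 12 (PUSH -87): [5, 38, 423, 423, -87]

[5, 38, 423, 423, -87]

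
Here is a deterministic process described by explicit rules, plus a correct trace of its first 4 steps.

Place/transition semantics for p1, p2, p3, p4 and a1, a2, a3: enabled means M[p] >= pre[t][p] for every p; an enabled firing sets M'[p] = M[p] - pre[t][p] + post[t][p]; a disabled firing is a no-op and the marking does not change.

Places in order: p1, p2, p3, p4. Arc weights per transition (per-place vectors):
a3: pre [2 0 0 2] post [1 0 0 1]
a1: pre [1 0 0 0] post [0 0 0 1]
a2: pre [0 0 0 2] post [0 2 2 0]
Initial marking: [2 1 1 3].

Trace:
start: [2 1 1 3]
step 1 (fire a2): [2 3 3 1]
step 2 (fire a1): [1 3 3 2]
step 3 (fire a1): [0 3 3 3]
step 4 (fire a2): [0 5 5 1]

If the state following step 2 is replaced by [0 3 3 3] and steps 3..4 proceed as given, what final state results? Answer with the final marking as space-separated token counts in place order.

state after step 2 := [0 3 3 3]
step 3 (fire a1): [0 3 3 3]
step 4 (fire a2): [0 5 5 1]

0 5 5 1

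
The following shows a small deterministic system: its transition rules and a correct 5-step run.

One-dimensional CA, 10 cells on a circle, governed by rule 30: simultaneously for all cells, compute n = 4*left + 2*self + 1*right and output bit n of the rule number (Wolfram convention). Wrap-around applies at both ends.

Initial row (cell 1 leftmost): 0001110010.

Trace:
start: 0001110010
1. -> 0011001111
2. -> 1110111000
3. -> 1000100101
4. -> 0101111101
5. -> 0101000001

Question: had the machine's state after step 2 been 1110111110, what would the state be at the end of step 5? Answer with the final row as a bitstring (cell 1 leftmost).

state after step 2 := 1110111110
3. -> 1000100000
4. -> 1101110001
5. -> 0001001011

0001001011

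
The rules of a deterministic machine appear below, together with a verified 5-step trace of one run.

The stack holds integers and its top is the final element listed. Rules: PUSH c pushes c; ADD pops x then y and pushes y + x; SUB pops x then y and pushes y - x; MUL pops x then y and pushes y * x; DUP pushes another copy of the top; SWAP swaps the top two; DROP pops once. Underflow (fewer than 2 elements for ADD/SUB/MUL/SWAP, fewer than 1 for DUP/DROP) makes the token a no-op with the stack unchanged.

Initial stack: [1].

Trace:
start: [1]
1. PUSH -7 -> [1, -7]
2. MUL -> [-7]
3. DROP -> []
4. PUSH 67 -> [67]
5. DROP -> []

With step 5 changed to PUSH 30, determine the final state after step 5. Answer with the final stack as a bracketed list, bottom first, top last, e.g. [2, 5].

(re-executing from step 5 with the substitution; state before step 5: [67])
5. PUSH 30 -> [67, 30]

[67, 30]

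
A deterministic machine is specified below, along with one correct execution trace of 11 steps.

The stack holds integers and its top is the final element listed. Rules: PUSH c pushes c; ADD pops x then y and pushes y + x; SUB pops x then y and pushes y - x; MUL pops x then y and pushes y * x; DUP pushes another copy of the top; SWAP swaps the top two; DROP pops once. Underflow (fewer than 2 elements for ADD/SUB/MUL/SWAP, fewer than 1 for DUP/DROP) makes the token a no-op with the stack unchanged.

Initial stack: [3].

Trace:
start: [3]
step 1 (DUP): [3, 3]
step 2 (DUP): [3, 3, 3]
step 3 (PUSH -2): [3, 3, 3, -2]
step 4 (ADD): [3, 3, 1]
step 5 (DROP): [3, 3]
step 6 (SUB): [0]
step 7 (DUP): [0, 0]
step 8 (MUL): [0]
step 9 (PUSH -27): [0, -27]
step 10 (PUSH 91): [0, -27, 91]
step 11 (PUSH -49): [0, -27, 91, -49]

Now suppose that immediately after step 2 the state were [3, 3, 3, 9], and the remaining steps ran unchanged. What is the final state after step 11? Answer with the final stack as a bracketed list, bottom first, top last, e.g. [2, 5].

[3, 0, -27, 91, -49]

state after step 2 := [3, 3, 3, 9]
step 3 (PUSH -2): [3, 3, 3, 9, -2]
step 4 (ADD): [3, 3, 3, 7]
step 5 (DROP): [3, 3, 3]
step 6 (SUB): [3, 0]
step 7 (DUP): [3, 0, 0]
step 8 (MUL): [3, 0]
step 9 (PUSH -27): [3, 0, -27]
step 10 (PUSH 91): [3, 0, -27, 91]
step 11 (PUSH -49): [3, 0, -27, 91, -49]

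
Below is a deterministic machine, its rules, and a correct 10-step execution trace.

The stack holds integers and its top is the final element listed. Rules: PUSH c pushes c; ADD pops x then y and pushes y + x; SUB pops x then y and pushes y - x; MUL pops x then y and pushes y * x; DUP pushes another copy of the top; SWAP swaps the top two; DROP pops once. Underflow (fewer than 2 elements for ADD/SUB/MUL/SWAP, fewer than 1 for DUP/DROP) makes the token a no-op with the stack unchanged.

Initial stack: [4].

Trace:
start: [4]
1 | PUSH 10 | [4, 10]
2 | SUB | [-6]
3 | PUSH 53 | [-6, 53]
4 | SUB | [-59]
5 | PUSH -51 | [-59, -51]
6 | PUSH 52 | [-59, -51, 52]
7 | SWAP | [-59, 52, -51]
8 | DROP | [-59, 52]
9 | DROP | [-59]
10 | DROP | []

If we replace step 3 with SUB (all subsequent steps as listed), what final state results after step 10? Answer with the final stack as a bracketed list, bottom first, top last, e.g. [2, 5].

(re-executing from step 3 with the substitution; state before step 3: [-6])
3 | SUB | [-6]
4 | SUB | [-6]
5 | PUSH -51 | [-6, -51]
6 | PUSH 52 | [-6, -51, 52]
7 | SWAP | [-6, 52, -51]
8 | DROP | [-6, 52]
9 | DROP | [-6]
10 | DROP | []

[]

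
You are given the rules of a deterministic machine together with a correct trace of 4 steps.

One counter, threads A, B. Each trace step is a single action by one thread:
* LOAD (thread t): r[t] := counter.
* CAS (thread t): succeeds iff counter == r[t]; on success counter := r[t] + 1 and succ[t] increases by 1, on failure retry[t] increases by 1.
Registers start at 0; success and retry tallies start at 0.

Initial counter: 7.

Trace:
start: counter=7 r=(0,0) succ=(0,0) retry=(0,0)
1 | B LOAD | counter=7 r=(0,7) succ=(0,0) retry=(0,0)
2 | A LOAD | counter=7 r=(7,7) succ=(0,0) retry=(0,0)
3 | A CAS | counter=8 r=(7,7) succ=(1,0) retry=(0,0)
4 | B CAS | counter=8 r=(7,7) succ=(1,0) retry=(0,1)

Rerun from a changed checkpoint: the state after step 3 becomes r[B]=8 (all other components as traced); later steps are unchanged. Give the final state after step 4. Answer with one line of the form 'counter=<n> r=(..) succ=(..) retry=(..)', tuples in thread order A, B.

state after step 3 := counter=8 r=(7,8) succ=(1,0) retry=(0,0)
4 | B CAS | counter=9 r=(7,8) succ=(1,1) retry=(0,0)

counter=9 r=(7,8) succ=(1,1) retry=(0,0)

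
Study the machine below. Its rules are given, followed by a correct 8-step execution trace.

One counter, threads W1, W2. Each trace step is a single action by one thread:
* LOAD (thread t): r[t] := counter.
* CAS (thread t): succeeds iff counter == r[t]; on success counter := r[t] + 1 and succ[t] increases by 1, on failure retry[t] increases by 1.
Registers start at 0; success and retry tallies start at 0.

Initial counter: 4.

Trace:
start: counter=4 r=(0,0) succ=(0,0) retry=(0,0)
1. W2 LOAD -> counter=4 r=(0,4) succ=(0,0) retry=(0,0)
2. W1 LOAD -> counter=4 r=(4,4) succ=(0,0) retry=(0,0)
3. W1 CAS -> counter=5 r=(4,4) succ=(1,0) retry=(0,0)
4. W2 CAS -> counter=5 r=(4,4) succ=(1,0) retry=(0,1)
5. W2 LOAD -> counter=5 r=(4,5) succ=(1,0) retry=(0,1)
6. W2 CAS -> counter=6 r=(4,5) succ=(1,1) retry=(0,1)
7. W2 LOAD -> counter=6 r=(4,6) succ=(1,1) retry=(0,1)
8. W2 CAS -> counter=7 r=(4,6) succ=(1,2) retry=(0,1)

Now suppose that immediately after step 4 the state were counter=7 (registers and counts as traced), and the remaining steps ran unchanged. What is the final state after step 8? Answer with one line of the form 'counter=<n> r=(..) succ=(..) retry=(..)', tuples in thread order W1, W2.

counter=9 r=(4,8) succ=(1,2) retry=(0,1)

state after step 4 := counter=7 r=(4,4) succ=(1,0) retry=(0,1)
5. W2 LOAD -> counter=7 r=(4,7) succ=(1,0) retry=(0,1)
6. W2 CAS -> counter=8 r=(4,7) succ=(1,1) retry=(0,1)
7. W2 LOAD -> counter=8 r=(4,8) succ=(1,1) retry=(0,1)
8. W2 CAS -> counter=9 r=(4,8) succ=(1,2) retry=(0,1)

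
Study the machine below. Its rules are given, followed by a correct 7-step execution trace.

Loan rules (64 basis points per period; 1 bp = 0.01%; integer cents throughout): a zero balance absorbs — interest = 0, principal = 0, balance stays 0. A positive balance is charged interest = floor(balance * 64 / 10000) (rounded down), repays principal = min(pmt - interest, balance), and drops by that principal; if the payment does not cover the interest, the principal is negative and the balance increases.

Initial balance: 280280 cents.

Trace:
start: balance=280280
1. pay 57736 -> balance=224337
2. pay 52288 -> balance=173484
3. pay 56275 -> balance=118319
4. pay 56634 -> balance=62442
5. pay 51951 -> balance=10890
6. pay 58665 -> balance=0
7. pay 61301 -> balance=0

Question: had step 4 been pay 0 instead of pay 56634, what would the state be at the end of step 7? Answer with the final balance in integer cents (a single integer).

(re-executing from step 4 with the substitution; state before step 4: balance=118319)
4. pay 0 -> balance=119076
5. pay 51951 -> balance=67887
6. pay 58665 -> balance=9656
7. pay 61301 -> balance=0

0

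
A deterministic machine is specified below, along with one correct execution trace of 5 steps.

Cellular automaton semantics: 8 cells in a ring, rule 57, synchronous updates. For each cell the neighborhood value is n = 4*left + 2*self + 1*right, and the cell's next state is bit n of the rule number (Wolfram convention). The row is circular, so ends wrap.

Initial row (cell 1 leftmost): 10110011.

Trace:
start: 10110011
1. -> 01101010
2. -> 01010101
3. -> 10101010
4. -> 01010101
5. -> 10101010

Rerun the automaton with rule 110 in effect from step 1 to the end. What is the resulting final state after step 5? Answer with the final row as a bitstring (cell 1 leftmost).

(re-executing steps 1..5 under rule 110; state before step 1: 10110011)
1. -> 11110110
2. -> 10011111
3. -> 10110000
4. -> 11110001
5. -> 00010011

00010011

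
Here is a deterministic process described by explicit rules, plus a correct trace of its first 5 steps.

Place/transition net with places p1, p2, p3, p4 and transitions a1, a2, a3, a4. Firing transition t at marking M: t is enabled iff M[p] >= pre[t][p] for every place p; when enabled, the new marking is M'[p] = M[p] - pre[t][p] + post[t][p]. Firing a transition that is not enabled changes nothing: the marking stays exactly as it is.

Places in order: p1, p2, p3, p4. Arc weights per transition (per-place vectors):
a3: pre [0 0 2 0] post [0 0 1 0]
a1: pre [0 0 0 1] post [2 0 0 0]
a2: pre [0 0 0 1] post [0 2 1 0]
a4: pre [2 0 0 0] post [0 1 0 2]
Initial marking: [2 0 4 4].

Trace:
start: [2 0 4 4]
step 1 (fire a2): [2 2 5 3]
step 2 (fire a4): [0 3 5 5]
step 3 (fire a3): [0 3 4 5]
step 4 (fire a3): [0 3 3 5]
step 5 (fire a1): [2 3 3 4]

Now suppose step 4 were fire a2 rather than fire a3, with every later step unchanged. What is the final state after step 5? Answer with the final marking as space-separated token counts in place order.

(re-executing from step 4 with the substitution; state before step 4: [0 3 4 5])
step 4 (fire a2): [0 5 5 4]
step 5 (fire a1): [2 5 5 3]

2 5 5 3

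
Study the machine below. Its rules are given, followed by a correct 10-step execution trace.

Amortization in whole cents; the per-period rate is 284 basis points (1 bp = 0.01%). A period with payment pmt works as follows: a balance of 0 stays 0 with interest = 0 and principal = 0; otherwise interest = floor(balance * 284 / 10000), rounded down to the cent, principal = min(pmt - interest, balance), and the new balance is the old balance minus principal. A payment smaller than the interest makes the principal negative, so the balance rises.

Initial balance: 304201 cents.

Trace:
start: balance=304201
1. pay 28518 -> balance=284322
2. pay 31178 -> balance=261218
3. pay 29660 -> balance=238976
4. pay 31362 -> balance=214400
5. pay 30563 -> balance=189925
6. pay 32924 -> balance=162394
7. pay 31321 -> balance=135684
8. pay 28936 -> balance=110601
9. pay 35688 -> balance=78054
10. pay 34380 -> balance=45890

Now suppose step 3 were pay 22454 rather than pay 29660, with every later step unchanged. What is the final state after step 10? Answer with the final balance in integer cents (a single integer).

54658

(re-executing from step 3 with the substitution; state before step 3: balance=261218)
3. pay 22454 -> balance=246182
4. pay 31362 -> balance=221811
5. pay 30563 -> balance=197547
6. pay 32924 -> balance=170233
7. pay 31321 -> balance=143746
8. pay 28936 -> balance=118892
9. pay 35688 -> balance=86580
10. pay 34380 -> balance=54658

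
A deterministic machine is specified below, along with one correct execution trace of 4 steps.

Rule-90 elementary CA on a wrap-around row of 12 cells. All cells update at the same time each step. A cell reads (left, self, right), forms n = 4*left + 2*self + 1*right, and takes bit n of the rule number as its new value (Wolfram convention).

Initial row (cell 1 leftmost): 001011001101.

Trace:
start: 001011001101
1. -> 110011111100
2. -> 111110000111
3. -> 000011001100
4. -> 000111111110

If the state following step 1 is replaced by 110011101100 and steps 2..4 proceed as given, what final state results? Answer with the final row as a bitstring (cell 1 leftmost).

state after step 1 := 110011101100
2. -> 111110101111
3. -> 000010001000
4. -> 000101010100

000101010100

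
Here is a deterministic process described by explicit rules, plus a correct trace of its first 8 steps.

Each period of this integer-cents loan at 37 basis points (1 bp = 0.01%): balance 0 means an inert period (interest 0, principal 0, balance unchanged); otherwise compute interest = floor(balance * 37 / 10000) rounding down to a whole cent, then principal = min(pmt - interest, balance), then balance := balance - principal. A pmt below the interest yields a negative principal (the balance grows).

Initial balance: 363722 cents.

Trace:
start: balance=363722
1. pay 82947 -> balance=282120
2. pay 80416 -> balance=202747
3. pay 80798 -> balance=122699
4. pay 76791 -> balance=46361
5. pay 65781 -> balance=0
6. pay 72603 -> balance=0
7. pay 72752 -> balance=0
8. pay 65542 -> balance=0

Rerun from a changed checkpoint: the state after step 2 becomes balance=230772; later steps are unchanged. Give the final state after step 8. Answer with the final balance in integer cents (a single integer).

0

state after step 2 := balance=230772
3. pay 80798 -> balance=150827
4. pay 76791 -> balance=74594
5. pay 65781 -> balance=9088
6. pay 72603 -> balance=0
7. pay 72752 -> balance=0
8. pay 65542 -> balance=0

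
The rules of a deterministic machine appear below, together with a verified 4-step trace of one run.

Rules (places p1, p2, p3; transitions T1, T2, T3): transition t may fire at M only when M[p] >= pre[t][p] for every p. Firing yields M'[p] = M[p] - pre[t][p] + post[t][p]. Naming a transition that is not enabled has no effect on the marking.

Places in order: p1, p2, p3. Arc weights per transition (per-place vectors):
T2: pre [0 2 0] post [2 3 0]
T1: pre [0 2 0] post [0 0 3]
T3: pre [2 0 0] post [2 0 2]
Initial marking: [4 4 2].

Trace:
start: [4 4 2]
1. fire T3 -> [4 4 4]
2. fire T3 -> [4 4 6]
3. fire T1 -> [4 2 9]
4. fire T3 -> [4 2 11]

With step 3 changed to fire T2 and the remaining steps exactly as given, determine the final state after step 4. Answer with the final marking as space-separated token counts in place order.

(re-executing from step 3 with the substitution; state before step 3: [4 4 6])
3. fire T2 -> [6 5 6]
4. fire T3 -> [6 5 8]

6 5 8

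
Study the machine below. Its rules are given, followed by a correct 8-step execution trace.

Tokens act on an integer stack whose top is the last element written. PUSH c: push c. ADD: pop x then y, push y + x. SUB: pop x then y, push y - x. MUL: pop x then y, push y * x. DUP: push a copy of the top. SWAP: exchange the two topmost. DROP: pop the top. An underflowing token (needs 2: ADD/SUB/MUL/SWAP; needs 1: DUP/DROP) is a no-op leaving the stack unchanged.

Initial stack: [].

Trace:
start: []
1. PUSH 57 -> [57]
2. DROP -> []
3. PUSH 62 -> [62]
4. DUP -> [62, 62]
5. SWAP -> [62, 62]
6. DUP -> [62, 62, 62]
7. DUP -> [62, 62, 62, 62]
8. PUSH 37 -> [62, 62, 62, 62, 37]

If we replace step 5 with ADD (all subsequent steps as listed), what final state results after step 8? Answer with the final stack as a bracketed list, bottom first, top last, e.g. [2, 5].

(re-executing from step 5 with the substitution; state before step 5: [62, 62])
5. ADD -> [124]
6. DUP -> [124, 124]
7. DUP -> [124, 124, 124]
8. PUSH 37 -> [124, 124, 124, 37]

[124, 124, 124, 37]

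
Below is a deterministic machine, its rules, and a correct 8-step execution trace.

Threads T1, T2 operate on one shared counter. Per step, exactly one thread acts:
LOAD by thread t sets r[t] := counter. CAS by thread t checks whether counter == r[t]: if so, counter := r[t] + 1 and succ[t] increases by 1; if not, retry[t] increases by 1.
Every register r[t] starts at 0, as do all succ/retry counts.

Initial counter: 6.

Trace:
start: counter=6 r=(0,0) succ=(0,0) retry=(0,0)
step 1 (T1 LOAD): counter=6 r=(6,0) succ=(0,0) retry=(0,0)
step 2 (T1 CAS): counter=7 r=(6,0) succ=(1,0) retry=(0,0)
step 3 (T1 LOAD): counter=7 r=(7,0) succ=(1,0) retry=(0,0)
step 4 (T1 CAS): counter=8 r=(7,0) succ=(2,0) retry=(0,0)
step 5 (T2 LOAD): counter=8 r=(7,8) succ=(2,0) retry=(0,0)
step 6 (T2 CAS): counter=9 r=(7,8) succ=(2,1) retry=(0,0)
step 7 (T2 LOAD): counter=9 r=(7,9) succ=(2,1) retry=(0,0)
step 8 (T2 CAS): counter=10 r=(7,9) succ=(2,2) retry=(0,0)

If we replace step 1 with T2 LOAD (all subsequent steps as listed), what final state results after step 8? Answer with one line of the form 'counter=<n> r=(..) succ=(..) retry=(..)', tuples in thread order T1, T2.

counter=9 r=(6,8) succ=(1,2) retry=(1,0)

(re-executing from step 1 with the substitution; state before step 1: counter=6 r=(0,0) succ=(0,0) retry=(0,0))
step 1 (T2 LOAD): counter=6 r=(0,6) succ=(0,0) retry=(0,0)
step 2 (T1 CAS): counter=6 r=(0,6) succ=(0,0) retry=(1,0)
step 3 (T1 LOAD): counter=6 r=(6,6) succ=(0,0) retry=(1,0)
step 4 (T1 CAS): counter=7 r=(6,6) succ=(1,0) retry=(1,0)
step 5 (T2 LOAD): counter=7 r=(6,7) succ=(1,0) retry=(1,0)
step 6 (T2 CAS): counter=8 r=(6,7) succ=(1,1) retry=(1,0)
step 7 (T2 LOAD): counter=8 r=(6,8) succ=(1,1) retry=(1,0)
step 8 (T2 CAS): counter=9 r=(6,8) succ=(1,2) retry=(1,0)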